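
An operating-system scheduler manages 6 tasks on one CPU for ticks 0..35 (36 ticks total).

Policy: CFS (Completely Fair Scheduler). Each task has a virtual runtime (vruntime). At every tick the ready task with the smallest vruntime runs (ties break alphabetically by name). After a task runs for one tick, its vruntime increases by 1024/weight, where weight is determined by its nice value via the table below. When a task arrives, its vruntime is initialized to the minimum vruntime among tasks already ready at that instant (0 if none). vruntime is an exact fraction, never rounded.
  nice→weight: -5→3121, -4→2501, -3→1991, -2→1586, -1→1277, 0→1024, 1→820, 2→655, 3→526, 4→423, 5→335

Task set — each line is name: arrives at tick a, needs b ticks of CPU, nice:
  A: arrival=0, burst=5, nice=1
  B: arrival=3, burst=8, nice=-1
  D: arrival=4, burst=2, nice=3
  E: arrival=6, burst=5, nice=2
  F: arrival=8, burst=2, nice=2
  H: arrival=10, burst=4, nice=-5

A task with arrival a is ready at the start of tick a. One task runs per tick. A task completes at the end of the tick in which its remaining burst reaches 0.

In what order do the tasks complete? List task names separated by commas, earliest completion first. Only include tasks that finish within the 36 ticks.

completion order = A, D, H, F, B, E

t=0: vr[A=0] → run A
t=1: vr[A=256/205] → run A
t=2: vr[A=512/205] → run A
t=3: vr[A=768/205 B=768/205] → run A
t=4: vr[A=1024/205 B=768/205 D=768/205] → run B
t=5: vr[A=1024/205 B=1190656/261785 D=768/205] → run D
t=6: vr[A=1024/205 B=1190656/261785 D=306944/53915 E=1190656/261785] → run B
t=7: vr[A=1024/205 B=1400576/261785 D=306944/53915 E=1190656/261785] → run E
t=8: vr[A=1024/205 B=1400576/261785 D=306944/53915 E=209589504/34293835 F=1024/205] → run A
t=9: vr[B=1400576/261785 D=306944/53915 E=209589504/34293835 F=1024/205] → run F
t=10: vr[B=1400576/261785 D=306944/53915 E=209589504/34293835 F=176128/26855 H=1400576/261785] → run B
t=11: vr[B=1610496/261785 D=306944/53915 E=209589504/34293835 F=176128/26855 H=1400576/261785] → run H
t=12: vr[B=1610496/261785 D=306944/53915 E=209589504/34293835 F=176128/26855 H=4639265536/817030985] → run H
t=13: vr[B=1610496/261785 D=306944/53915 E=209589504/34293835 F=176128/26855 H=4907333376/817030985] → run D
t=14: vr[B=1610496/261785 E=209589504/34293835 F=176128/26855 H=4907333376/817030985] → run H
t=15: vr[B=1610496/261785 E=209589504/34293835 F=176128/26855 H=5175401216/817030985] → run E
t=16: vr[B=1610496/261785 E=263203072/34293835 F=176128/26855 H=5175401216/817030985] → run B
t=17: vr[B=1820416/261785 E=263203072/34293835 F=176128/26855 H=5175401216/817030985] → run H
t=18: vr[B=1820416/261785 E=263203072/34293835 F=176128/26855] → run F
t=19: vr[B=1820416/261785 E=263203072/34293835] → run B
t=20: vr[B=2030336/261785 E=263203072/34293835] → run E
t=21: vr[B=2030336/261785 E=63363328/6858767] → run B
t=22: vr[B=2240256/261785 E=63363328/6858767] → run B
t=23: vr[B=2450176/261785 E=63363328/6858767] → run E
t=24: vr[B=2450176/261785 E=370430208/34293835] → run B
t=25: vr[E=370430208/34293835] → run E
t=26: (idle)
t=27: (idle)
t=28: (idle)
t=29: (idle)
t=30: (idle)
t=31: (idle)
t=32: (idle)
t=33: (idle)
t=34: (idle)
t=35: (idle)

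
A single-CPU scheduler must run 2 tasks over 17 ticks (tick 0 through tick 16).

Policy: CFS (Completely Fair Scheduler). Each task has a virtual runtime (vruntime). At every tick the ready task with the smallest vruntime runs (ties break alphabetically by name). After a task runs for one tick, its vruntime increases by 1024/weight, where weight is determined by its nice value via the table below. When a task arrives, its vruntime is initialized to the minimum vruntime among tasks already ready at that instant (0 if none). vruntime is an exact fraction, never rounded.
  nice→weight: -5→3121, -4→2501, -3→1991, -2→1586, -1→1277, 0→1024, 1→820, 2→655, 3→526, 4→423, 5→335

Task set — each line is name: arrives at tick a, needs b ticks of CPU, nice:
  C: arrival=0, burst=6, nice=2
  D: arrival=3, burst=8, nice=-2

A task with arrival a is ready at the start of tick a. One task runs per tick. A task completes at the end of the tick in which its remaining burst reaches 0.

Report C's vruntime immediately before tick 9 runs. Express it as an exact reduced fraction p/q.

t=0: vr[C=0] → run C
t=1: vr[C=1024/655] → run C
t=2: vr[C=2048/655] → run C
t=3: vr[C=3072/655 D=3072/655] → run C
t=4: vr[C=4096/655 D=3072/655] → run D
t=5: vr[C=4096/655 D=2771456/519415] → run D
t=6: vr[C=4096/655 D=3106816/519415] → run D
t=7: vr[C=4096/655 D=3442176/519415] → run C
t=8: vr[C=1024/131 D=3442176/519415] → run D
t=9: vr[C=1024/131 D=3777536/519415] → run D
t=10: vr[C=1024/131 D=4112896/519415] → run C
t=11: vr[D=4112896/519415] → run D
t=12: vr[D=4448256/519415] → run D
t=13: vr[D=4783616/519415] → run D
t=14: (idle)
t=15: (idle)
t=16: (idle)

vruntime(C, start of tick 9) = 1024/131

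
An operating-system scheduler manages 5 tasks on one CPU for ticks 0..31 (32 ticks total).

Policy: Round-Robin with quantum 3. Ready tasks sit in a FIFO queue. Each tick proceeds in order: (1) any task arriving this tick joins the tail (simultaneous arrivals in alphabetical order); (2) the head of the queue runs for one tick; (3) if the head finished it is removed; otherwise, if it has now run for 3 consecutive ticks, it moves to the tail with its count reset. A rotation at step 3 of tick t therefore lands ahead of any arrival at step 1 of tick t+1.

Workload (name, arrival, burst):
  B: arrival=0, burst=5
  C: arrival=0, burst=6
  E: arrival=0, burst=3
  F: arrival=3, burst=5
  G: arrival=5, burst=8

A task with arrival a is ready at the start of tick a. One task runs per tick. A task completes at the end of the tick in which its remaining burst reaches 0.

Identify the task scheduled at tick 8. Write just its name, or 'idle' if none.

t=0: queue=[B,C,E] q_used=0 → run B
t=1: queue=[B,C,E] q_used=1 → run B
t=2: queue=[B,C,E] q_used=2 → run B
t=3: queue=[C,E,B,F] q_used=0 → run C
t=4: queue=[C,E,B,F] q_used=1 → run C
t=5: queue=[C,E,B,F,G] q_used=2 → run C
t=6: queue=[E,B,F,G,C] q_used=0 → run E
t=7: queue=[E,B,F,G,C] q_used=1 → run E
t=8: queue=[E,B,F,G,C] q_used=2 → run E
t=9: queue=[B,F,G,C] q_used=0 → run B
t=10: queue=[B,F,G,C] q_used=1 → run B
t=11: queue=[F,G,C] q_used=0 → run F
t=12: queue=[F,G,C] q_used=1 → run F
t=13: queue=[F,G,C] q_used=2 → run F
t=14: queue=[G,C,F] q_used=0 → run G
t=15: queue=[G,C,F] q_used=1 → run G
t=16: queue=[G,C,F] q_used=2 → run G
t=17: queue=[C,F,G] q_used=0 → run C
t=18: queue=[C,F,G] q_used=1 → run C
t=19: queue=[C,F,G] q_used=2 → run C
t=20: queue=[F,G] q_used=0 → run F
t=21: queue=[F,G] q_used=1 → run F
t=22: queue=[G] q_used=0 → run G
t=23: queue=[G] q_used=1 → run G
t=24: queue=[G] q_used=2 → run G
t=25: queue=[G] q_used=0 → run G
t=26: queue=[G] q_used=1 → run G
t=27: (idle)
t=28: (idle)
t=29: (idle)
t=30: (idle)
t=31: (idle)

running at tick 8 = E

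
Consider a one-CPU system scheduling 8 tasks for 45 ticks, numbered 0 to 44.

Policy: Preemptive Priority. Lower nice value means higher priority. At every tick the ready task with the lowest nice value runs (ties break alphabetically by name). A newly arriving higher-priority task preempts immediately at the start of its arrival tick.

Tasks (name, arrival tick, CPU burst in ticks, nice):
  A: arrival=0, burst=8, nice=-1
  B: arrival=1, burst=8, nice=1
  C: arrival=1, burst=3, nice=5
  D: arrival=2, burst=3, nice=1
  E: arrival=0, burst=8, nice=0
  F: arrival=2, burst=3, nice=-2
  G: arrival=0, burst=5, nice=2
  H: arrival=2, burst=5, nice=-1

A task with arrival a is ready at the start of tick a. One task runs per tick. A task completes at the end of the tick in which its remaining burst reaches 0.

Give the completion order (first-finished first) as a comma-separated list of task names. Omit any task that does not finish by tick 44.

completion order = F, A, H, E, B, D, G, C

t=0: ready={A,E,G} → run A
t=1: ready={A,B,C,E,G} → run A
t=2: ready={A,B,C,D,E,F,G,H} → run F
t=3: ready={A,B,C,D,E,F,G,H} → run F
t=4: ready={A,B,C,D,E,F,G,H} → run F
t=5: ready={A,B,C,D,E,G,H} → run A
t=6: ready={A,B,C,D,E,G,H} → run A
t=7: ready={A,B,C,D,E,G,H} → run A
t=8: ready={A,B,C,D,E,G,H} → run A
t=9: ready={A,B,C,D,E,G,H} → run A
t=10: ready={A,B,C,D,E,G,H} → run A
t=11: ready={B,C,D,E,G,H} → run H
t=12: ready={B,C,D,E,G,H} → run H
t=13: ready={B,C,D,E,G,H} → run H
t=14: ready={B,C,D,E,G,H} → run H
t=15: ready={B,C,D,E,G,H} → run H
t=16: ready={B,C,D,E,G} → run E
t=17: ready={B,C,D,E,G} → run E
t=18: ready={B,C,D,E,G} → run E
t=19: ready={B,C,D,E,G} → run E
t=20: ready={B,C,D,E,G} → run E
t=21: ready={B,C,D,E,G} → run E
t=22: ready={B,C,D,E,G} → run E
t=23: ready={B,C,D,E,G} → run E
t=24: ready={B,C,D,G} → run B
t=25: ready={B,C,D,G} → run B
t=26: ready={B,C,D,G} → run B
t=27: ready={B,C,D,G} → run B
t=28: ready={B,C,D,G} → run B
t=29: ready={B,C,D,G} → run B
t=30: ready={B,C,D,G} → run B
t=31: ready={B,C,D,G} → run B
t=32: ready={C,D,G} → run D
t=33: ready={C,D,G} → run D
t=34: ready={C,D,G} → run D
t=35: ready={C,G} → run G
t=36: ready={C,G} → run G
t=37: ready={C,G} → run G
t=38: ready={C,G} → run G
t=39: ready={C,G} → run G
t=40: ready={C} → run C
t=41: ready={C} → run C
t=42: ready={C} → run C
t=43: (idle)
t=44: (idle)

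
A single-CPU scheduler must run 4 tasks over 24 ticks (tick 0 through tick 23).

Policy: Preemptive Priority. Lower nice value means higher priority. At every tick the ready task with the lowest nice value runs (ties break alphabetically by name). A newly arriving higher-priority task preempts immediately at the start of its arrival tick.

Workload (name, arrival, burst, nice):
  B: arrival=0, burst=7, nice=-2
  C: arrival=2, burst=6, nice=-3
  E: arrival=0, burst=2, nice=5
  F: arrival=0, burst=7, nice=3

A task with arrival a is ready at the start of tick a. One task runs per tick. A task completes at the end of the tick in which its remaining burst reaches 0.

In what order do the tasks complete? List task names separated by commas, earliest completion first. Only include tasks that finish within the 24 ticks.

completion order = C, B, F, E

t=0: ready={B,E,F} → run B
t=1: ready={B,E,F} → run B
t=2: ready={B,C,E,F} → run C
t=3: ready={B,C,E,F} → run C
t=4: ready={B,C,E,F} → run C
t=5: ready={B,C,E,F} → run C
t=6: ready={B,C,E,F} → run C
t=7: ready={B,C,E,F} → run C
t=8: ready={B,E,F} → run B
t=9: ready={B,E,F} → run B
t=10: ready={B,E,F} → run B
t=11: ready={B,E,F} → run B
t=12: ready={B,E,F} → run B
t=13: ready={E,F} → run F
t=14: ready={E,F} → run F
t=15: ready={E,F} → run F
t=16: ready={E,F} → run F
t=17: ready={E,F} → run F
t=18: ready={E,F} → run F
t=19: ready={E,F} → run F
t=20: ready={E} → run E
t=21: ready={E} → run E
t=22: (idle)
t=23: (idle)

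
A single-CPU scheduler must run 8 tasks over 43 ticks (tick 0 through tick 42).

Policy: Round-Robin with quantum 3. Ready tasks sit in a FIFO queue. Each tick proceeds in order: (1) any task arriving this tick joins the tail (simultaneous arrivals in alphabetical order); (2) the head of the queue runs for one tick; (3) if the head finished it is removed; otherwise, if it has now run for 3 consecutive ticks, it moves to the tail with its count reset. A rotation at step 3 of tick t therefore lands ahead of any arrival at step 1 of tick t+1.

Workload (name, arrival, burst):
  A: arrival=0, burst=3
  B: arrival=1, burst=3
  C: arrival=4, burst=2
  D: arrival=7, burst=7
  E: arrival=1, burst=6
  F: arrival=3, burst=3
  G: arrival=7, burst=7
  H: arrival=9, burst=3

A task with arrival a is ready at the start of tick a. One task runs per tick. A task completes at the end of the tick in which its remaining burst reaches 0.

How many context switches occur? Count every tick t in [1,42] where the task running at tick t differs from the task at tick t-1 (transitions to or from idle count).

context switches = 13

t=0: queue=[A] q_used=0 → run A
t=1: queue=[A,B,E] q_used=1 → run A
t=2: queue=[A,B,E] q_used=2 → run A
t=3: queue=[B,E,F] q_used=0 → run B
t=4: queue=[B,E,F,C] q_used=1 → run B
t=5: queue=[B,E,F,C] q_used=2 → run B
t=6: queue=[E,F,C] q_used=0 → run E
t=7: queue=[E,F,C,D,G] q_used=1 → run E
t=8: queue=[E,F,C,D,G] q_used=2 → run E
t=9: queue=[F,C,D,G,E,H] q_used=0 → run F
t=10: queue=[F,C,D,G,E,H] q_used=1 → run F
t=11: queue=[F,C,D,G,E,H] q_used=2 → run F
t=12: queue=[C,D,G,E,H] q_used=0 → run C
t=13: queue=[C,D,G,E,H] q_used=1 → run C
t=14: queue=[D,G,E,H] q_used=0 → run D
t=15: queue=[D,G,E,H] q_used=1 → run D
t=16: queue=[D,G,E,H] q_used=2 → run D
t=17: queue=[G,E,H,D] q_used=0 → run G
t=18: queue=[G,E,H,D] q_used=1 → run G
t=19: queue=[G,E,H,D] q_used=2 → run G
t=20: queue=[E,H,D,G] q_used=0 → run E
t=21: queue=[E,H,D,G] q_used=1 → run E
t=22: queue=[E,H,D,G] q_used=2 → run E
t=23: queue=[H,D,G] q_used=0 → run H
t=24: queue=[H,D,G] q_used=1 → run H
t=25: queue=[H,D,G] q_used=2 → run H
t=26: queue=[D,G] q_used=0 → run D
t=27: queue=[D,G] q_used=1 → run D
t=28: queue=[D,G] q_used=2 → run D
t=29: queue=[G,D] q_used=0 → run G
t=30: queue=[G,D] q_used=1 → run G
t=31: queue=[G,D] q_used=2 → run G
t=32: queue=[D,G] q_used=0 → run D
t=33: queue=[G] q_used=0 → run G
t=34: (idle)
t=35: (idle)
t=36: (idle)
t=37: (idle)
t=38: (idle)
t=39: (idle)
t=40: (idle)
t=41: (idle)
t=42: (idle)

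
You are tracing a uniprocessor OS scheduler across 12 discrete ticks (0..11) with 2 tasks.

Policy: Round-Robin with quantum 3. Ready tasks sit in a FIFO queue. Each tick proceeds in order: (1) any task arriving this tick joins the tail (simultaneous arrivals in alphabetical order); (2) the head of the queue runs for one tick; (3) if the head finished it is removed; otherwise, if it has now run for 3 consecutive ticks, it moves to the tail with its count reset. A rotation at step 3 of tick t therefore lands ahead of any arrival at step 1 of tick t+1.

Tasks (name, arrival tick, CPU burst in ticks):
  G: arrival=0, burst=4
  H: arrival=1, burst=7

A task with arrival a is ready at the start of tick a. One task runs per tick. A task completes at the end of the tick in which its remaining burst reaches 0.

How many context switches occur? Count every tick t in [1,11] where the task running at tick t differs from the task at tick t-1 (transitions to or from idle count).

context switches = 4

t=0: queue=[G] q_used=0 → run G
t=1: queue=[G,H] q_used=1 → run G
t=2: queue=[G,H] q_used=2 → run G
t=3: queue=[H,G] q_used=0 → run H
t=4: queue=[H,G] q_used=1 → run H
t=5: queue=[H,G] q_used=2 → run H
t=6: queue=[G,H] q_used=0 → run G
t=7: queue=[H] q_used=0 → run H
t=8: queue=[H] q_used=1 → run H
t=9: queue=[H] q_used=2 → run H
t=10: queue=[H] q_used=0 → run H
t=11: (idle)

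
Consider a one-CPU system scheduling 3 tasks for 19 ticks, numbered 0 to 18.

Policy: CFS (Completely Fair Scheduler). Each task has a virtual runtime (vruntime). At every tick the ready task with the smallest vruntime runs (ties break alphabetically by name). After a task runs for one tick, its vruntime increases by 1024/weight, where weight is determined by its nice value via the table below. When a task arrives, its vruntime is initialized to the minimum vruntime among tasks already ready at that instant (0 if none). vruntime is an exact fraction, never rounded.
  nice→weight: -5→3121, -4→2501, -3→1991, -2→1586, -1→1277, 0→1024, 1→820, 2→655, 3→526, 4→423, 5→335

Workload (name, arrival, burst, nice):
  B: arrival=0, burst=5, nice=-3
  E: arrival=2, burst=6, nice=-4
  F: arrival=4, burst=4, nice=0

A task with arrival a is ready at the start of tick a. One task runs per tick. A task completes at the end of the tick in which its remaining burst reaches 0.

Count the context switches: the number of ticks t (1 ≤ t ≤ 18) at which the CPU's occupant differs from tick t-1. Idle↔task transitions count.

context switches = 10

t=0: vr[B=0] → run B
t=1: vr[B=1024/1991] → run B
t=2: vr[B=2048/1991 E=2048/1991] → run B
t=3: vr[B=3072/1991 E=2048/1991] → run E
t=4: vr[B=3072/1991 E=7160832/4979491 F=7160832/4979491] → run E
t=5: vr[B=3072/1991 E=9199616/4979491 F=7160832/4979491] → run F
t=6: vr[B=3072/1991 E=9199616/4979491 F=12140323/4979491] → run B
t=7: vr[B=4096/1991 E=9199616/4979491 F=12140323/4979491] → run E
t=8: vr[B=4096/1991 E=11238400/4979491 F=12140323/4979491] → run B
t=9: vr[E=11238400/4979491 F=12140323/4979491] → run E
t=10: vr[E=13277184/4979491 F=12140323/4979491] → run F
t=11: vr[E=13277184/4979491 F=17119814/4979491] → run E
t=12: vr[E=15315968/4979491 F=17119814/4979491] → run E
t=13: vr[F=17119814/4979491] → run F
t=14: vr[F=22099305/4979491] → run F
t=15: (idle)
t=16: (idle)
t=17: (idle)
t=18: (idle)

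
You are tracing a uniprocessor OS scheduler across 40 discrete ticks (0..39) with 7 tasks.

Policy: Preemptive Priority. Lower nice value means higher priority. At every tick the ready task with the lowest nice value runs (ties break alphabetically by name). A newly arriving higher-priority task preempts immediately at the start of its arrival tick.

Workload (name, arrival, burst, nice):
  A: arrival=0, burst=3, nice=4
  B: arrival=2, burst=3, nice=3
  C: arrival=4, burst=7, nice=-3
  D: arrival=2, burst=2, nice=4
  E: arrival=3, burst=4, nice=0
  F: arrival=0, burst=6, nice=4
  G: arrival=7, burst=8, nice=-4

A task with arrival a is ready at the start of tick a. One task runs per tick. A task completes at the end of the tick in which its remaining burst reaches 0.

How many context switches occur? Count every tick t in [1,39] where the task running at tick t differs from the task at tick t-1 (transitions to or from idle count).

t=0: ready={A,F} → run A
t=1: ready={A,F} → run A
t=2: ready={A,B,D,F} → run B
t=3: ready={A,B,D,E,F} → run E
t=4: ready={A,B,C,D,E,F} → run C
t=5: ready={A,B,C,D,E,F} → run C
t=6: ready={A,B,C,D,E,F} → run C
t=7: ready={A,B,C,D,E,F,G} → run G
t=8: ready={A,B,C,D,E,F,G} → run G
t=9: ready={A,B,C,D,E,F,G} → run G
t=10: ready={A,B,C,D,E,F,G} → run G
t=11: ready={A,B,C,D,E,F,G} → run G
t=12: ready={A,B,C,D,E,F,G} → run G
t=13: ready={A,B,C,D,E,F,G} → run G
t=14: ready={A,B,C,D,E,F,G} → run G
t=15: ready={A,B,C,D,E,F} → run C
t=16: ready={A,B,C,D,E,F} → run C
t=17: ready={A,B,C,D,E,F} → run C
t=18: ready={A,B,C,D,E,F} → run C
t=19: ready={A,B,D,E,F} → run E
t=20: ready={A,B,D,E,F} → run E
t=21: ready={A,B,D,E,F} → run E
t=22: ready={A,B,D,F} → run B
t=23: ready={A,B,D,F} → run B
t=24: ready={A,D,F} → run A
t=25: ready={D,F} → run D
t=26: ready={D,F} → run D
t=27: ready={F} → run F
t=28: ready={F} → run F
t=29: ready={F} → run F
t=30: ready={F} → run F
t=31: ready={F} → run F
t=32: ready={F} → run F
t=33: (idle)
t=34: (idle)
t=35: (idle)
t=36: (idle)
t=37: (idle)
t=38: (idle)
t=39: (idle)

context switches = 11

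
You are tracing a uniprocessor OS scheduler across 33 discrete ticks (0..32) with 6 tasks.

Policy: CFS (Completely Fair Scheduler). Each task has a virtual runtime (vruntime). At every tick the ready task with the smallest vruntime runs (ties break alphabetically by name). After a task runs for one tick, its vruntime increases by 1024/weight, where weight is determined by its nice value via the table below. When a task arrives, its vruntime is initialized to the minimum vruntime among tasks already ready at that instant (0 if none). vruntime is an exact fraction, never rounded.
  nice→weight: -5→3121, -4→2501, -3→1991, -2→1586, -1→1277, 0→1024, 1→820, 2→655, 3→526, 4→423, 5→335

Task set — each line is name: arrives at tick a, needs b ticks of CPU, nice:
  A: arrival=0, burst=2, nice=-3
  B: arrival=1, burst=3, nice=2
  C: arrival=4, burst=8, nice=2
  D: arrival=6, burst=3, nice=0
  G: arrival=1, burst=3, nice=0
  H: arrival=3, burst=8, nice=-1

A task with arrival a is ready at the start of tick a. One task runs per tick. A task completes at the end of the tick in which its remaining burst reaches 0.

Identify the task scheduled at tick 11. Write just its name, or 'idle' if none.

running at tick 11 = H

t=0: vr[A=0] → run A
t=1: vr[A=1024/1991 B=1024/1991 G=1024/1991] → run A
t=2: vr[B=1024/1991 G=1024/1991] → run B
t=3: vr[B=2709504/1304105 G=1024/1991 H=1024/1991] → run G
t=4: vr[B=2709504/1304105 C=1024/1991 G=3015/1991 H=1024/1991] → run C
t=5: vr[B=2709504/1304105 C=2709504/1304105 G=3015/1991 H=1024/1991] → run H
t=6: vr[B=2709504/1304105 C=2709504/1304105 D=3346432/2542507 G=3015/1991 H=3346432/2542507] → run D
t=7: vr[B=2709504/1304105 C=2709504/1304105 D=5888939/2542507 G=3015/1991 H=3346432/2542507] → run H
t=8: vr[B=2709504/1304105 C=2709504/1304105 D=5888939/2542507 G=3015/1991 H=5385216/2542507] → run G
t=9: vr[B=2709504/1304105 C=2709504/1304105 D=5888939/2542507 G=5006/1991 H=5385216/2542507] → run B
t=10: vr[B=4748288/1304105 C=2709504/1304105 D=5888939/2542507 G=5006/1991 H=5385216/2542507] → run C
t=11: vr[B=4748288/1304105 C=4748288/1304105 D=5888939/2542507 G=5006/1991 H=5385216/2542507] → run H
t=12: vr[B=4748288/1304105 C=4748288/1304105 D=5888939/2542507 G=5006/1991 H=7424000/2542507] → run D
t=13: vr[B=4748288/1304105 C=4748288/1304105 D=8431446/2542507 G=5006/1991 H=7424000/2542507] → run G
t=14: vr[B=4748288/1304105 C=4748288/1304105 D=8431446/2542507 H=7424000/2542507] → run H
t=15: vr[B=4748288/1304105 C=4748288/1304105 D=8431446/2542507 H=9462784/2542507] → run D
t=16: vr[B=4748288/1304105 C=4748288/1304105 H=9462784/2542507] → run B
t=17: vr[C=4748288/1304105 H=9462784/2542507] → run C
t=18: vr[C=6787072/1304105 H=9462784/2542507] → run H
t=19: vr[C=6787072/1304105 H=11501568/2542507] → run H
t=20: vr[C=6787072/1304105 H=13540352/2542507] → run C
t=21: vr[C=8825856/1304105 H=13540352/2542507] → run H
t=22: vr[C=8825856/1304105 H=15579136/2542507] → run H
t=23: vr[C=8825856/1304105] → run C
t=24: vr[C=2172928/260821] → run C
t=25: vr[C=12903424/1304105] → run C
t=26: vr[C=14942208/1304105] → run C
t=27: (idle)
t=28: (idle)
t=29: (idle)
t=30: (idle)
t=31: (idle)
t=32: (idle)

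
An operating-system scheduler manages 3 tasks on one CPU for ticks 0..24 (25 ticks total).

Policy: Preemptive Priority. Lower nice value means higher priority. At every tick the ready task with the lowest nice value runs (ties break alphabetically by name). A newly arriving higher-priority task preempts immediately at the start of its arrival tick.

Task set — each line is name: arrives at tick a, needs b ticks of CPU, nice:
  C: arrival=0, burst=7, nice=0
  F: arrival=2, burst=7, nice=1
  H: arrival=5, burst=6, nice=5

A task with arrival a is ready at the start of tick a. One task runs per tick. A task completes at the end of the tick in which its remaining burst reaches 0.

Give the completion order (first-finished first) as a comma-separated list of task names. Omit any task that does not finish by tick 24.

completion order = C, F, H

t=0: ready={C} → run C
t=1: ready={C} → run C
t=2: ready={C,F} → run C
t=3: ready={C,F} → run C
t=4: ready={C,F} → run C
t=5: ready={C,F,H} → run C
t=6: ready={C,F,H} → run C
t=7: ready={F,H} → run F
t=8: ready={F,H} → run F
t=9: ready={F,H} → run F
t=10: ready={F,H} → run F
t=11: ready={F,H} → run F
t=12: ready={F,H} → run F
t=13: ready={F,H} → run F
t=14: ready={H} → run H
t=15: ready={H} → run H
t=16: ready={H} → run H
t=17: ready={H} → run H
t=18: ready={H} → run H
t=19: ready={H} → run H
t=20: (idle)
t=21: (idle)
t=22: (idle)
t=23: (idle)
t=24: (idle)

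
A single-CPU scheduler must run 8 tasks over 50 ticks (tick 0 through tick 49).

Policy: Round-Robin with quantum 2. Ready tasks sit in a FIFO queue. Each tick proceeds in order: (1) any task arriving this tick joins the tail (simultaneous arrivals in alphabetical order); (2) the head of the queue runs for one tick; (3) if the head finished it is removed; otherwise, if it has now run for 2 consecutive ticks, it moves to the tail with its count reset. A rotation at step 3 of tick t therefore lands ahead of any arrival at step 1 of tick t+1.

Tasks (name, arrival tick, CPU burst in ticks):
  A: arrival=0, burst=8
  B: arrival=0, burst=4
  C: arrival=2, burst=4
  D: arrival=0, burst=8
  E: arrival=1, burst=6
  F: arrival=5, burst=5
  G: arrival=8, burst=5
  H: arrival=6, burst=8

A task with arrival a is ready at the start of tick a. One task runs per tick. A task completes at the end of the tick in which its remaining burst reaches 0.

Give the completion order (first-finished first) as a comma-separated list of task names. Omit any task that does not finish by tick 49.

completion order = B, C, E, A, F, D, G, H

t=0: queue=[A,B,D] q_used=0 → run A
t=1: queue=[A,B,D,E] q_used=1 → run A
t=2: queue=[B,D,E,A,C] q_used=0 → run B
t=3: queue=[B,D,E,A,C] q_used=1 → run B
t=4: queue=[D,E,A,C,B] q_used=0 → run D
t=5: queue=[D,E,A,C,B,F] q_used=1 → run D
t=6: queue=[E,A,C,B,F,D,H] q_used=0 → run E
t=7: queue=[E,A,C,B,F,D,H] q_used=1 → run E
t=8: queue=[A,C,B,F,D,H,E,G] q_used=0 → run A
t=9: queue=[A,C,B,F,D,H,E,G] q_used=1 → run A
t=10: queue=[C,B,F,D,H,E,G,A] q_used=0 → run C
t=11: queue=[C,B,F,D,H,E,G,A] q_used=1 → run C
t=12: queue=[B,F,D,H,E,G,A,C] q_used=0 → run B
t=13: queue=[B,F,D,H,E,G,A,C] q_used=1 → run B
t=14: queue=[F,D,H,E,G,A,C] q_used=0 → run F
t=15: queue=[F,D,H,E,G,A,C] q_used=1 → run F
t=16: queue=[D,H,E,G,A,C,F] q_used=0 → run D
t=17: queue=[D,H,E,G,A,C,F] q_used=1 → run D
t=18: queue=[H,E,G,A,C,F,D] q_used=0 → run H
t=19: queue=[H,E,G,A,C,F,D] q_used=1 → run H
t=20: queue=[E,G,A,C,F,D,H] q_used=0 → run E
t=21: queue=[E,G,A,C,F,D,H] q_used=1 → run E
t=22: queue=[G,A,C,F,D,H,E] q_used=0 → run G
t=23: queue=[G,A,C,F,D,H,E] q_used=1 → run G
t=24: queue=[A,C,F,D,H,E,G] q_used=0 → run A
t=25: queue=[A,C,F,D,H,E,G] q_used=1 → run A
t=26: queue=[C,F,D,H,E,G,A] q_used=0 → run C
t=27: queue=[C,F,D,H,E,G,A] q_used=1 → run C
t=28: queue=[F,D,H,E,G,A] q_used=0 → run F
t=29: queue=[F,D,H,E,G,A] q_used=1 → run F
t=30: queue=[D,H,E,G,A,F] q_used=0 → run D
t=31: queue=[D,H,E,G,A,F] q_used=1 → run D
t=32: queue=[H,E,G,A,F,D] q_used=0 → run H
t=33: queue=[H,E,G,A,F,D] q_used=1 → run H
t=34: queue=[E,G,A,F,D,H] q_used=0 → run E
t=35: queue=[E,G,A,F,D,H] q_used=1 → run E
t=36: queue=[G,A,F,D,H] q_used=0 → run G
t=37: queue=[G,A,F,D,H] q_used=1 → run G
t=38: queue=[A,F,D,H,G] q_used=0 → run A
t=39: queue=[A,F,D,H,G] q_used=1 → run A
t=40: queue=[F,D,H,G] q_used=0 → run F
t=41: queue=[D,H,G] q_used=0 → run D
t=42: queue=[D,H,G] q_used=1 → run D
t=43: queue=[H,G] q_used=0 → run H
t=44: queue=[H,G] q_used=1 → run H
t=45: queue=[G,H] q_used=0 → run G
t=46: queue=[H] q_used=0 → run H
t=47: queue=[H] q_used=1 → run H
t=48: (idle)
t=49: (idle)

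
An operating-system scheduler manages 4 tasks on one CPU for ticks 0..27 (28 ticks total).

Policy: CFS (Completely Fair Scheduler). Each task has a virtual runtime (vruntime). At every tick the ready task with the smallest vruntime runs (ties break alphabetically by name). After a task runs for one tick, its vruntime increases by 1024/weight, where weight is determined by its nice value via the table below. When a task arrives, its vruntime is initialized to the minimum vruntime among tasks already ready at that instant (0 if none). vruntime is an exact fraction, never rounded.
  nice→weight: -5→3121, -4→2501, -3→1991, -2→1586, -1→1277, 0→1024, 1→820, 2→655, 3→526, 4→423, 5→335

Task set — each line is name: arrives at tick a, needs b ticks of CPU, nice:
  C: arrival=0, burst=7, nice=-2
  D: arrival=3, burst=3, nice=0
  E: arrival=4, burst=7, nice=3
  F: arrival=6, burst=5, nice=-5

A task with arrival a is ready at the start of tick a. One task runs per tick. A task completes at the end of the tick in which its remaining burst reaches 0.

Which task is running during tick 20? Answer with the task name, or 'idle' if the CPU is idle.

t=0: vr[C=0] → run C
t=1: vr[C=512/793] → run C
t=2: vr[C=1024/793] → run C
t=3: vr[C=1536/793 D=1536/793] → run C
t=4: vr[C=2048/793 D=1536/793 E=1536/793] → run D
t=5: vr[C=2048/793 D=2329/793 E=1536/793] → run E
t=6: vr[C=2048/793 D=2329/793 E=809984/208559 F=2048/793] → run C
t=7: vr[C=2560/793 D=2329/793 E=809984/208559 F=2048/793] → run F
t=8: vr[C=2560/793 D=2329/793 E=809984/208559 F=7203840/2474953] → run F
t=9: vr[C=2560/793 D=2329/793 E=809984/208559 F=8015872/2474953] → run D
t=10: vr[C=2560/793 D=3122/793 E=809984/208559 F=8015872/2474953] → run C
t=11: vr[C=3072/793 D=3122/793 E=809984/208559 F=8015872/2474953] → run F
t=12: vr[C=3072/793 D=3122/793 E=809984/208559 F=8827904/2474953] → run F
t=13: vr[C=3072/793 D=3122/793 E=809984/208559 F=9639936/2474953] → run C
t=14: vr[D=3122/793 E=809984/208559 F=9639936/2474953] → run E
t=15: vr[D=3122/793 E=1216000/208559 F=9639936/2474953] → run F
t=16: vr[D=3122/793 E=1216000/208559] → run D
t=17: vr[E=1216000/208559] → run E
t=18: vr[E=1622016/208559] → run E
t=19: vr[E=2028032/208559] → run E
t=20: vr[E=2434048/208559] → run E
t=21: vr[E=2840064/208559] → run E
t=22: (idle)
t=23: (idle)
t=24: (idle)
t=25: (idle)
t=26: (idle)
t=27: (idle)

running at tick 20 = E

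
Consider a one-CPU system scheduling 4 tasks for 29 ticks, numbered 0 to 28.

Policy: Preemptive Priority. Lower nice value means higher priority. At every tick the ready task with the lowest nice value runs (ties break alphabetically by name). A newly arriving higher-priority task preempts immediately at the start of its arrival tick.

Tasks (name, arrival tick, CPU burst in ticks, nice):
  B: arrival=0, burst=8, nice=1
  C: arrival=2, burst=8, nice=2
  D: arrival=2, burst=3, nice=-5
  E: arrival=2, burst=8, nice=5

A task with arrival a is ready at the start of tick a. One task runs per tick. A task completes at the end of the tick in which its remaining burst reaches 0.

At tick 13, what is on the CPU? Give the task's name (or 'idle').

t=0: ready={B} → run B
t=1: ready={B} → run B
t=2: ready={B,C,D,E} → run D
t=3: ready={B,C,D,E} → run D
t=4: ready={B,C,D,E} → run D
t=5: ready={B,C,E} → run B
t=6: ready={B,C,E} → run B
t=7: ready={B,C,E} → run B
t=8: ready={B,C,E} → run B
t=9: ready={B,C,E} → run B
t=10: ready={B,C,E} → run B
t=11: ready={C,E} → run C
t=12: ready={C,E} → run C
t=13: ready={C,E} → run C
t=14: ready={C,E} → run C
t=15: ready={C,E} → run C
t=16: ready={C,E} → run C
t=17: ready={C,E} → run C
t=18: ready={C,E} → run C
t=19: ready={E} → run E
t=20: ready={E} → run E
t=21: ready={E} → run E
t=22: ready={E} → run E
t=23: ready={E} → run E
t=24: ready={E} → run E
t=25: ready={E} → run E
t=26: ready={E} → run E
t=27: (idle)
t=28: (idle)

running at tick 13 = C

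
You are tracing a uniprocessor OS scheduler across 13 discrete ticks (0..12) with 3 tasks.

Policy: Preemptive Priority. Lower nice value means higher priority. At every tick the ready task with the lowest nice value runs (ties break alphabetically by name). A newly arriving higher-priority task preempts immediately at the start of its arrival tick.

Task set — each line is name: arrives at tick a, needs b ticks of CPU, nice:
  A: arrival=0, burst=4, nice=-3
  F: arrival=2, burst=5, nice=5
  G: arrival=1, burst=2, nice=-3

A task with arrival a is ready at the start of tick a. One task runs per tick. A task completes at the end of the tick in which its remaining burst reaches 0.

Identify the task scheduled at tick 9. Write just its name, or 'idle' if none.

running at tick 9 = F

t=0: ready={A} → run A
t=1: ready={A,G} → run A
t=2: ready={A,F,G} → run A
t=3: ready={A,F,G} → run A
t=4: ready={F,G} → run G
t=5: ready={F,G} → run G
t=6: ready={F} → run F
t=7: ready={F} → run F
t=8: ready={F} → run F
t=9: ready={F} → run F
t=10: ready={F} → run F
t=11: (idle)
t=12: (idle)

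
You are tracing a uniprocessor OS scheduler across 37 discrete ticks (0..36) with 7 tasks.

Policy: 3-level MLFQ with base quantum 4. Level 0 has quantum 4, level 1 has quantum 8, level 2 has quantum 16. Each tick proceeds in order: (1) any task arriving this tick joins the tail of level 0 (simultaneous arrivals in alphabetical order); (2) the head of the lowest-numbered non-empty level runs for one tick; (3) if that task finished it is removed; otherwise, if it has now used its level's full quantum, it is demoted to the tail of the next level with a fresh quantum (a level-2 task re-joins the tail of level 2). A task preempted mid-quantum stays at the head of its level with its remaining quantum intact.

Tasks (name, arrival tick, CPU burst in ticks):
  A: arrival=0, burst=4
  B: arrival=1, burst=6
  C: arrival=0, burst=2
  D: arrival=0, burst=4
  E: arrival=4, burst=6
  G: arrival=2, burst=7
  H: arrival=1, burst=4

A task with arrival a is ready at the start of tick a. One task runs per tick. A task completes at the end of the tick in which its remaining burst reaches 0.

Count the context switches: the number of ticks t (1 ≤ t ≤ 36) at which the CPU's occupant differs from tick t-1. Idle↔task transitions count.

context switches = 10

t=0: L0/L1/L2 = ACD/-/- → run A
t=1: L0/L1/L2 = ACDBH/-/- → run A
t=2: L0/L1/L2 = ACDBHG/-/- → run A
t=3: L0/L1/L2 = ACDBHG/-/- → run A
t=4: L0/L1/L2 = CDBHGE/-/- → run C
t=5: L0/L1/L2 = CDBHGE/-/- → run C
t=6: L0/L1/L2 = DBHGE/-/- → run D
t=7: L0/L1/L2 = DBHGE/-/- → run D
t=8: L0/L1/L2 = DBHGE/-/- → run D
t=9: L0/L1/L2 = DBHGE/-/- → run D
t=10: L0/L1/L2 = BHGE/-/- → run B
t=11: L0/L1/L2 = BHGE/-/- → run B
t=12: L0/L1/L2 = BHGE/-/- → run B
t=13: L0/L1/L2 = BHGE/-/- → run B
t=14: L0/L1/L2 = HGE/B/- → run H
t=15: L0/L1/L2 = HGE/B/- → run H
t=16: L0/L1/L2 = HGE/B/- → run H
t=17: L0/L1/L2 = HGE/B/- → run H
t=18: L0/L1/L2 = GE/B/- → run G
t=19: L0/L1/L2 = GE/B/- → run G
t=20: L0/L1/L2 = GE/B/- → run G
t=21: L0/L1/L2 = GE/B/- → run G
t=22: L0/L1/L2 = E/BG/- → run E
t=23: L0/L1/L2 = E/BG/- → run E
t=24: L0/L1/L2 = E/BG/- → run E
t=25: L0/L1/L2 = E/BG/- → run E
t=26: L0/L1/L2 = -/BGE/- → run B
t=27: L0/L1/L2 = -/BGE/- → run B
t=28: L0/L1/L2 = -/GE/- → run G
t=29: L0/L1/L2 = -/GE/- → run G
t=30: L0/L1/L2 = -/GE/- → run G
t=31: L0/L1/L2 = -/E/- → run E
t=32: L0/L1/L2 = -/E/- → run E
t=33: (idle)
t=34: (idle)
t=35: (idle)
t=36: (idle)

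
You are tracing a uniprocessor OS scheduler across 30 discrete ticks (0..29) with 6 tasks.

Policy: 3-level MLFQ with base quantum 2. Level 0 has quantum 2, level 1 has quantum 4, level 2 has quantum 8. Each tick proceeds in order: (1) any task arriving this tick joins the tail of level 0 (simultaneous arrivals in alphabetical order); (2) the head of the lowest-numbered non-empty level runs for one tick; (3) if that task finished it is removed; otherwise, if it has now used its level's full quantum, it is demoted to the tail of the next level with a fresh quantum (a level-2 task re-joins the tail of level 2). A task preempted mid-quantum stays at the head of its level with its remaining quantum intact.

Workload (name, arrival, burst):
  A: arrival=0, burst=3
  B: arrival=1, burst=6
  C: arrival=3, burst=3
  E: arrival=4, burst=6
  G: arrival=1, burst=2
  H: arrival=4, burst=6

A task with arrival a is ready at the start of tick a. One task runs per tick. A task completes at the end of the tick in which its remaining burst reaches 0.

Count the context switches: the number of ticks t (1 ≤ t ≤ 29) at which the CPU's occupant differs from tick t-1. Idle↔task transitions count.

t=0: L0/L1/L2 = A/-/- → run A
t=1: L0/L1/L2 = ABG/-/- → run A
t=2: L0/L1/L2 = BG/A/- → run B
t=3: L0/L1/L2 = BGC/A/- → run B
t=4: L0/L1/L2 = GCEH/AB/- → run G
t=5: L0/L1/L2 = GCEH/AB/- → run G
t=6: L0/L1/L2 = CEH/AB/- → run C
t=7: L0/L1/L2 = CEH/AB/- → run C
t=8: L0/L1/L2 = EH/ABC/- → run E
t=9: L0/L1/L2 = EH/ABC/- → run E
t=10: L0/L1/L2 = H/ABCE/- → run H
t=11: L0/L1/L2 = H/ABCE/- → run H
t=12: L0/L1/L2 = -/ABCEH/- → run A
t=13: L0/L1/L2 = -/BCEH/- → run B
t=14: L0/L1/L2 = -/BCEH/- → run B
t=15: L0/L1/L2 = -/BCEH/- → run B
t=16: L0/L1/L2 = -/BCEH/- → run B
t=17: L0/L1/L2 = -/CEH/- → run C
t=18: L0/L1/L2 = -/EH/- → run E
t=19: L0/L1/L2 = -/EH/- → run E
t=20: L0/L1/L2 = -/EH/- → run E
t=21: L0/L1/L2 = -/EH/- → run E
t=22: L0/L1/L2 = -/H/- → run H
t=23: L0/L1/L2 = -/H/- → run H
t=24: L0/L1/L2 = -/H/- → run H
t=25: L0/L1/L2 = -/H/- → run H
t=26: (idle)
t=27: (idle)
t=28: (idle)
t=29: (idle)

context switches = 11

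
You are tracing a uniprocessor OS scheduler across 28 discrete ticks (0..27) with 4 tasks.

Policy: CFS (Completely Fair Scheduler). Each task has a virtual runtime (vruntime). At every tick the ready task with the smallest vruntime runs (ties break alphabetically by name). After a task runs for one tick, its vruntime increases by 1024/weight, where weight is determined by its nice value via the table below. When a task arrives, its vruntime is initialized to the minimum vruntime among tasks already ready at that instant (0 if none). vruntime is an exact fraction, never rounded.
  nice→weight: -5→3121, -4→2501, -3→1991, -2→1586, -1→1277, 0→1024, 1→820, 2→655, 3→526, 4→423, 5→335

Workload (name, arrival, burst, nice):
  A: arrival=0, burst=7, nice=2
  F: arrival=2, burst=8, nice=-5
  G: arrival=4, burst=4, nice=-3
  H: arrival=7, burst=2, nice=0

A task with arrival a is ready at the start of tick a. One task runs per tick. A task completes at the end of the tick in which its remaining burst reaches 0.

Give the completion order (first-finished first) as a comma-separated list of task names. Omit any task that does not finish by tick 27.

completion order = H, G, F, A

t=0: vr[A=0] → run A
t=1: vr[A=1024/655] → run A
t=2: vr[A=2048/655 F=2048/655] → run A
t=3: vr[A=3072/655 F=2048/655] → run F
t=4: vr[A=3072/655 F=7062528/2044255 G=7062528/2044255] → run F
t=5: vr[A=3072/655 F=7733248/2044255 G=7062528/2044255] → run G
t=6: vr[A=3072/655 F=7733248/2044255 G=16154810368/4070111705] → run F
t=7: vr[A=3072/655 F=8403968/2044255 G=16154810368/4070111705 H=16154810368/4070111705] → run G
t=8: vr[A=3072/655 F=8403968/2044255 G=18248127488/4070111705 H=16154810368/4070111705] → run H
t=9: vr[A=3072/655 F=8403968/2044255 G=18248127488/4070111705 H=20224922073/4070111705] → run F
t=10: vr[A=3072/655 F=9074688/2044255 G=18248127488/4070111705 H=20224922073/4070111705] → run F
t=11: vr[A=3072/655 F=9745408/2044255 G=18248127488/4070111705 H=20224922073/4070111705] → run G
t=12: vr[A=3072/655 F=9745408/2044255 G=20341444608/4070111705 H=20224922073/4070111705] → run A
t=13: vr[A=4096/655 F=9745408/2044255 G=20341444608/4070111705 H=20224922073/4070111705] → run F
t=14: vr[A=4096/655 F=10416128/2044255 G=20341444608/4070111705 H=20224922073/4070111705] → run H
t=15: vr[A=4096/655 F=10416128/2044255 G=20341444608/4070111705] → run G
t=16: vr[A=4096/655 F=10416128/2044255] → run F
t=17: vr[A=4096/655 F=11086848/2044255] → run F
t=18: vr[A=4096/655] → run A
t=19: vr[A=1024/131] → run A
t=20: vr[A=6144/655] → run A
t=21: (idle)
t=22: (idle)
t=23: (idle)
t=24: (idle)
t=25: (idle)
t=26: (idle)
t=27: (idle)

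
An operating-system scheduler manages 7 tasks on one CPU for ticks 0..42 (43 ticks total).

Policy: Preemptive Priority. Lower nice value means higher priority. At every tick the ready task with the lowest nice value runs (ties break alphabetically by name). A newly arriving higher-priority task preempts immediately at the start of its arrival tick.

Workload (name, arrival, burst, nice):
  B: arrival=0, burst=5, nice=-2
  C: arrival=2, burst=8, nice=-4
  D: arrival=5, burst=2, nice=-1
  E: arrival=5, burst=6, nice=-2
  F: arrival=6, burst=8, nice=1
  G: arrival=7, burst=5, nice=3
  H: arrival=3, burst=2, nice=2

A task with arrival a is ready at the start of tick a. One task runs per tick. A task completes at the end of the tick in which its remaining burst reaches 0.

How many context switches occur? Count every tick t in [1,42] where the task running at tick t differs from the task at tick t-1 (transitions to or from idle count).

context switches = 8

t=0: ready={B} → run B
t=1: ready={B} → run B
t=2: ready={B,C} → run C
t=3: ready={B,C,H} → run C
t=4: ready={B,C,H} → run C
t=5: ready={B,C,D,E,H} → run C
t=6: ready={B,C,D,E,F,H} → run C
t=7: ready={B,C,D,E,F,G,H} → run C
t=8: ready={B,C,D,E,F,G,H} → run C
t=9: ready={B,C,D,E,F,G,H} → run C
t=10: ready={B,D,E,F,G,H} → run B
t=11: ready={B,D,E,F,G,H} → run B
t=12: ready={B,D,E,F,G,H} → run B
t=13: ready={D,E,F,G,H} → run E
t=14: ready={D,E,F,G,H} → run E
t=15: ready={D,E,F,G,H} → run E
t=16: ready={D,E,F,G,H} → run E
t=17: ready={D,E,F,G,H} → run E
t=18: ready={D,E,F,G,H} → run E
t=19: ready={D,F,G,H} → run D
t=20: ready={D,F,G,H} → run D
t=21: ready={F,G,H} → run F
t=22: ready={F,G,H} → run F
t=23: ready={F,G,H} → run F
t=24: ready={F,G,H} → run F
t=25: ready={F,G,H} → run F
t=26: ready={F,G,H} → run F
t=27: ready={F,G,H} → run F
t=28: ready={F,G,H} → run F
t=29: ready={G,H} → run H
t=30: ready={G,H} → run H
t=31: ready={G} → run G
t=32: ready={G} → run G
t=33: ready={G} → run G
t=34: ready={G} → run G
t=35: ready={G} → run G
t=36: (idle)
t=37: (idle)
t=38: (idle)
t=39: (idle)
t=40: (idle)
t=41: (idle)
t=42: (idle)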